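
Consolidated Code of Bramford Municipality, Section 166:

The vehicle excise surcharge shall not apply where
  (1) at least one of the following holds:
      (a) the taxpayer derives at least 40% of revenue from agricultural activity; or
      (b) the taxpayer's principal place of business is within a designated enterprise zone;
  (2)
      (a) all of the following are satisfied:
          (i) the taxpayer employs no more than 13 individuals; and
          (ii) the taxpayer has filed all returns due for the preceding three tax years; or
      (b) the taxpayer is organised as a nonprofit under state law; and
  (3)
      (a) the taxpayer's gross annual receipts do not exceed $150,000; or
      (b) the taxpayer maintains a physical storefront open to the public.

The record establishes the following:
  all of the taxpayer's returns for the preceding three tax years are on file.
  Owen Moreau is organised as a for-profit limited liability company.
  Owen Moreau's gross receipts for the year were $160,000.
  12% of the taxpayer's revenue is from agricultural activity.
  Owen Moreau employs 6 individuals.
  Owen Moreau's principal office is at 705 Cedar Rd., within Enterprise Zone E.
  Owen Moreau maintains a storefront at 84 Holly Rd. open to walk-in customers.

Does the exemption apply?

Yes — exempt.

(a) ≥40% agricultural — not met.
(b) in enterprise zone — satisfied.
(1) = F OR T = true.
(i) ≤ 13 employees — met.
(ii) returns current — satisfied.
(a) = T AND T = true.
(b) nonprofit — not satisfied.
So (2) is satisfied (T OR F).
(a) receipts ≤ $150,000 — fails.
(b) has storefront — satisfied.
(3): F OR T → true.
Overall = T AND T AND T = true.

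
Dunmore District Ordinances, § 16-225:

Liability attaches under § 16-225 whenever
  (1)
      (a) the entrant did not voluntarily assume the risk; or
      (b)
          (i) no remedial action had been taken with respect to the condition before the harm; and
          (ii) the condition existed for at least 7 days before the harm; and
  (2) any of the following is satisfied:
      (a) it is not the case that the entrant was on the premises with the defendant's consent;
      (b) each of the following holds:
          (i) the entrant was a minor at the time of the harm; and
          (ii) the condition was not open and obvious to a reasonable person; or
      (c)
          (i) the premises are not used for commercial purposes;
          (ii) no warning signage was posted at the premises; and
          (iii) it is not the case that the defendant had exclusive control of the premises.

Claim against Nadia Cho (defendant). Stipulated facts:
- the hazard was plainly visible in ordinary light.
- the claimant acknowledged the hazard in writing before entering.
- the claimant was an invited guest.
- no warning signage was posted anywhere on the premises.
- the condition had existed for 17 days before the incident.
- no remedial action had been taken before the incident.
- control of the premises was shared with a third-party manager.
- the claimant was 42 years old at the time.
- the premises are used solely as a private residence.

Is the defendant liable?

Yes — liable.

(a) no assumed risk — not met.
(i) no remedial action — holds.
(ii) condition ≥7 days old — satisfied.
(b) = T AND T = true.
So (1) is satisfied (F OR T).
(a) not (consent to enter) — fails.
(i) entrant a minor — not satisfied.
(ii) not open/obvious — not met.
(b): F AND F → false.
(i) not (commercial use) — holds.
(ii) no signage posted — satisfied.
(iii) not (exclusive control) — met.
So (c) is satisfied (T AND T AND T).
So (2) is satisfied (F OR F OR T).
So Overall is satisfied (T AND T).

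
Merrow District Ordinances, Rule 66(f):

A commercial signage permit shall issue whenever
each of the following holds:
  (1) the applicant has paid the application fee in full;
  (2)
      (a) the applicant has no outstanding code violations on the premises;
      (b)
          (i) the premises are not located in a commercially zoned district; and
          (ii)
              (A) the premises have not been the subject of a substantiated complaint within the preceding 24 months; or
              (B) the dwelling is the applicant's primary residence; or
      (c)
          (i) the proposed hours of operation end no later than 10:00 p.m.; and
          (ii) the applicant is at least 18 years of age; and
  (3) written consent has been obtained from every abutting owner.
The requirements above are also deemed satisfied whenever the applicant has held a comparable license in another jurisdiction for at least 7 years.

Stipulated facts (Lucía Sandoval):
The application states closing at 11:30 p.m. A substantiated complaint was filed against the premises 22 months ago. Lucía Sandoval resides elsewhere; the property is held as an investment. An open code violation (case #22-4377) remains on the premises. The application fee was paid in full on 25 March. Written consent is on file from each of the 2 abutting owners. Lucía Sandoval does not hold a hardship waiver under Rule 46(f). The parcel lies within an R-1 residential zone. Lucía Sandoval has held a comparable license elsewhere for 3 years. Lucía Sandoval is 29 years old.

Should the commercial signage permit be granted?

No — denied.

(1) fee paid — holds.
(a) no code violations — not satisfied.
(i) not (commercially zoned) — satisfied.
(A) no complaint in 24 mo. — fails.
(B) primary residence — fails.
So (ii) is not satisfied (F OR F).
(b): T AND F → false.
(i) closes by 10 p.m. — fails.
(ii) age ≥ 18 — holds.
(c): F AND T → false.
(2): F OR F OR F → false.
(3) all abutters consent — satisfied.
Overall: T AND F AND T → false.
Exception (prior license ≥ 7 yr) — not satisfied.
Result: main false OR exception false → false.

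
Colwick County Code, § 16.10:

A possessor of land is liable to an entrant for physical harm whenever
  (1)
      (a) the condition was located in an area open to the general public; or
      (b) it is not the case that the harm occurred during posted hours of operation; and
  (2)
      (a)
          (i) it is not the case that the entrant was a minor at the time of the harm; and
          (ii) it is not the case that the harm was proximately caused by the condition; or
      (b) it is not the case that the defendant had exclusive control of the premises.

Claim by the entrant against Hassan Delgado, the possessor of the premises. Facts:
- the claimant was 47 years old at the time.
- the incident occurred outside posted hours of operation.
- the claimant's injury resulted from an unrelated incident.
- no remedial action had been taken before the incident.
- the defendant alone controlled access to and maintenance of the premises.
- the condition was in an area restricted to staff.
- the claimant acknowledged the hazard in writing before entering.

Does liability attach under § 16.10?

Yes — liable.

(a) public area — not satisfied.
(b) not (during posted hours) — holds.
(1) = F OR T = true.
(i) not (entrant a minor) — satisfied.
(ii) not (proximate cause) — holds.
So (a) is satisfied (T AND T).
(b) not (exclusive control) — not met.
(2) = T OR F = true.
Overall: T AND T → true.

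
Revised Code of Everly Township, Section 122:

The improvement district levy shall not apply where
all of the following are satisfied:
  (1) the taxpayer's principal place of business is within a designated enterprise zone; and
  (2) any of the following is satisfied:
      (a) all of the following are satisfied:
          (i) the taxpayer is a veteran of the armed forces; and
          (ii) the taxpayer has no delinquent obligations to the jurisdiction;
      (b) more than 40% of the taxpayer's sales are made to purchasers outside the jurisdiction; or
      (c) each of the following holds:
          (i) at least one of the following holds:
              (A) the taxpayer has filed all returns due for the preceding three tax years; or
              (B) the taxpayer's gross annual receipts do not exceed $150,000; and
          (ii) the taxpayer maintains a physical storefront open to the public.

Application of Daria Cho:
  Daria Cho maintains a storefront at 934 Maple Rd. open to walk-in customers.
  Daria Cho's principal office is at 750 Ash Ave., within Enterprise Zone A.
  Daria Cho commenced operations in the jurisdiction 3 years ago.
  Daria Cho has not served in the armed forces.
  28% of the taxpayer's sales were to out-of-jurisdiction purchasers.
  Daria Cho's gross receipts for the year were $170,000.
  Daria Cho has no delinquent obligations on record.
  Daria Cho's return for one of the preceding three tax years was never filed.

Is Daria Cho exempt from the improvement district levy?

No — not exempt.

(1) in enterprise zone — met.
(i) veteran — not satisfied.
(ii) no delinquency — met.
(a): F AND T → false.
(b) >40% out-of-jur. sales — fails.
(A) returns current — not satisfied.
(B) receipts ≤ $150,000 — fails.
(i): F OR F → false.
(ii) has storefront — holds.
So (c) is not satisfied (F AND T).
So (2) is not satisfied (F OR F OR F).
Overall: T AND F → false.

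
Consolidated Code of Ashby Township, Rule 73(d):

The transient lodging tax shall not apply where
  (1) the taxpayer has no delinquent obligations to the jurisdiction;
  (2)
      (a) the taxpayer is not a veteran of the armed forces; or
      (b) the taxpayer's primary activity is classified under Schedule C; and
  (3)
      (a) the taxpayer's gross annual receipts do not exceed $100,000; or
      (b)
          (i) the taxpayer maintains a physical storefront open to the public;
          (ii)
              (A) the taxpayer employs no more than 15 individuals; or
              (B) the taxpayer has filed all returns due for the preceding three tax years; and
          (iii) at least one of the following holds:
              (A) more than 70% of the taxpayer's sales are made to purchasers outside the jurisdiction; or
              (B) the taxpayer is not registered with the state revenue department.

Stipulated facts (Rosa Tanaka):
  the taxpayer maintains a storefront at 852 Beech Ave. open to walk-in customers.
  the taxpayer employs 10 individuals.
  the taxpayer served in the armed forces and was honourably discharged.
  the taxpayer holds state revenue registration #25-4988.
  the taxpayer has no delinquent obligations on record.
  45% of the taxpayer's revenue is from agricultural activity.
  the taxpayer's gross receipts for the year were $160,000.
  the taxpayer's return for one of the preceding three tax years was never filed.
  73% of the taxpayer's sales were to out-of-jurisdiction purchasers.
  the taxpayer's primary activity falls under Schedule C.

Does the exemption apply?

Yes — exempt.

(1) no delinquency — met.
(a) not (veteran) — not met.
(b) Schedule C activity — holds.
(2): F OR T → true.
(a) receipts ≤ $100,000 — not satisfied.
(i) has storefront — met.
(A) ≤ 15 employees — satisfied.
(B) returns current — not satisfied.
(ii): T OR F → true.
(A) >70% out-of-jur. sales — satisfied.
(B) not (state-registered) — not met.
So (iii) is satisfied (T OR F).
(b): T AND T AND T → true.
(3): F OR T → true.
Overall: T AND T AND T → true.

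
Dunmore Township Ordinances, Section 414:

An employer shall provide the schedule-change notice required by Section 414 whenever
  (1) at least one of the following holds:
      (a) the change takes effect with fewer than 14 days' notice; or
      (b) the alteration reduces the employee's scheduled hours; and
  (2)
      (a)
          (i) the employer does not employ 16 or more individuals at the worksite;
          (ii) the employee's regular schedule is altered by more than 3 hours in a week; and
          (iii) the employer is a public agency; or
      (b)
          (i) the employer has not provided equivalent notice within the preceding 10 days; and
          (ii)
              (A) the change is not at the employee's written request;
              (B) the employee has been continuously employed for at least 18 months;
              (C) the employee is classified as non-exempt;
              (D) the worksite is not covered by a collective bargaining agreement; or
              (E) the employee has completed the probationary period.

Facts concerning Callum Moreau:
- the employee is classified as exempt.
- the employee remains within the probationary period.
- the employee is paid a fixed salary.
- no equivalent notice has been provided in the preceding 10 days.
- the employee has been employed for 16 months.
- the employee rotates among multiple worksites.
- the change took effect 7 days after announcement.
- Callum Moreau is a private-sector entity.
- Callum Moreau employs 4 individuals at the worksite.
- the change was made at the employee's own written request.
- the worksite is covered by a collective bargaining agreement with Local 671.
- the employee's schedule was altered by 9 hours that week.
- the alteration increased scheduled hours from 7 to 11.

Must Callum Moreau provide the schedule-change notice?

(a) < 14 days' notice — met.
(b) hours reduced — fails.
(1) = T OR F = true.
(i) not (≥ 16 at site) — met.
(ii) schedule shift > 3h — holds.
(iii) public agency — fails.
So (a) is not satisfied (T AND T AND F).
(i) no recent notice — holds.
(A) not employee-requested — not satisfied.
(B) tenure ≥ 18 mo. — not met.
(C) non-exempt — not satisfied.
(D) no CBA — fails.
(E) past probation — not met.
(ii) = F OR F OR F OR F OR F = false.
(b): T AND F → false.
(2) = F OR F = false.
So Overall is not satisfied (T AND F).

No — not required.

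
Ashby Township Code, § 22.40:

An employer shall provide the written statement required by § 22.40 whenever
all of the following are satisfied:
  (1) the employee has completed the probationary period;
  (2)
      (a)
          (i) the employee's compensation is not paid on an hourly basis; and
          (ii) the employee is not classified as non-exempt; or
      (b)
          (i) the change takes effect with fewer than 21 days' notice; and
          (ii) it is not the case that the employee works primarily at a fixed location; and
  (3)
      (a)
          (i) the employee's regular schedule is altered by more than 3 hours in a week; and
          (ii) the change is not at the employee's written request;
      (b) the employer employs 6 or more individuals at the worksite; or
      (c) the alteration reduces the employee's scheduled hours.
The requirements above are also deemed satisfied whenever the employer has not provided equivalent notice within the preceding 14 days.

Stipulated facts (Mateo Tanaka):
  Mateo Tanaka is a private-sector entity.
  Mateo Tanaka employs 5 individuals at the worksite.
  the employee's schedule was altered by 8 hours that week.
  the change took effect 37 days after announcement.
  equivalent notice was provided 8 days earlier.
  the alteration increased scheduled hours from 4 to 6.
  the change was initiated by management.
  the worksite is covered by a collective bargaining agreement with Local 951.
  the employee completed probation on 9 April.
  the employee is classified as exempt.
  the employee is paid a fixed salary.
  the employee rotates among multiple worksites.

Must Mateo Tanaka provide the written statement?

(1) past probation — met.
(i) not (hourly-paid) — satisfied.
(ii) not (non-exempt) — satisfied.
So (a) is satisfied (T AND T).
(i) < 21 days' notice — not satisfied.
(ii) not (fixed location) — met.
(b) = F AND T = false.
So (2) is satisfied (T OR F).
(i) schedule shift > 3h — met.
(ii) not employee-requested — met.
(a) = T AND T = true.
(b) ≥ 6 at site — not met.
(c) hours reduced — fails.
(3): T OR F OR F → true.
Overall: T AND T AND T → true.
Exception (no recent notice) — not satisfied.
Result: main true OR exception false → true.

Yes — required.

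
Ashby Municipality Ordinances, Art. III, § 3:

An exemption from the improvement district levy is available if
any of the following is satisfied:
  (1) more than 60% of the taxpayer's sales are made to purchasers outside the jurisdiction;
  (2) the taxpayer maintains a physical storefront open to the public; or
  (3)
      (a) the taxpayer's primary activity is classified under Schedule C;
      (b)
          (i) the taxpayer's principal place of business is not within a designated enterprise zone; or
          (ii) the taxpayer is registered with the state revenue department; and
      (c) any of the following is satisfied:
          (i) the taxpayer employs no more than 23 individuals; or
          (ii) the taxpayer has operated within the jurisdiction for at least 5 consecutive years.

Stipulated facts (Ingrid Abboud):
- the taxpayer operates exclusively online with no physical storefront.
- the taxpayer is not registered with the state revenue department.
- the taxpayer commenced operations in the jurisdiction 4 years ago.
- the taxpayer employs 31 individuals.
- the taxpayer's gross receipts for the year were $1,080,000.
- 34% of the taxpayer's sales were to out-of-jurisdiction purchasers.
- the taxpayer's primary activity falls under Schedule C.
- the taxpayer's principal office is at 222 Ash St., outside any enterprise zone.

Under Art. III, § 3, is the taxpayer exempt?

No — not exempt.

(1) >60% out-of-jur. sales — not met.
(2) has storefront — fails.
(a) Schedule C activity — satisfied.
(i) not (in enterprise zone) — satisfied.
(ii) state-registered — fails.
(b) = T OR F = true.
(i) ≤ 23 employees — fails.
(ii) ≥ 5 yrs in jurisdiction — not met.
(c): F OR F → false.
(3) = T AND T AND F = false.
So Overall is not satisfied (F OR F OR F).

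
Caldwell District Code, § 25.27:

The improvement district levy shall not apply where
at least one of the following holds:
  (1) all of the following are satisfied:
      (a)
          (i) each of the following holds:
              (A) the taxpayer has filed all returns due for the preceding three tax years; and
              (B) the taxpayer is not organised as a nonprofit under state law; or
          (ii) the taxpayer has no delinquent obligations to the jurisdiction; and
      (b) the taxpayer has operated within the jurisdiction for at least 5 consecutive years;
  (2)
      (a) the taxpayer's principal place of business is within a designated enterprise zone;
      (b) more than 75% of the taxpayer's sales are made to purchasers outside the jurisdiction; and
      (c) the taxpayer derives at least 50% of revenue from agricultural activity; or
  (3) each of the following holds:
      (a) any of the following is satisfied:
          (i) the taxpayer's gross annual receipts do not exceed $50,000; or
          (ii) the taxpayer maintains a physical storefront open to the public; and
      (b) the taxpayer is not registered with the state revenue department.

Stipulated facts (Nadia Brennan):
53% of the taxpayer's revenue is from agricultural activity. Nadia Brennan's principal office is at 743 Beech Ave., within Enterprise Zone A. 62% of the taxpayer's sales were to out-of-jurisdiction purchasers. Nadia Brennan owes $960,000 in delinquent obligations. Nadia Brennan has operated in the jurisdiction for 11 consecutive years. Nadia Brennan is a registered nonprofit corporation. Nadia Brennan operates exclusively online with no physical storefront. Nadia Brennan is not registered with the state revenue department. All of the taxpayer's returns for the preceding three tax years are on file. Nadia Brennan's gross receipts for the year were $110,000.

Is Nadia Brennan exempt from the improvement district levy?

No — not exempt.

(A) returns current — met.
(B) not (nonprofit) — not satisfied.
So (i) is not satisfied (T AND F).
(ii) no delinquency — not satisfied.
So (a) is not satisfied (F OR F).
(b) ≥ 5 yrs in jurisdiction — met.
(1): F AND T → false.
(a) in enterprise zone — satisfied.
(b) >75% out-of-jur. sales — not met.
(c) ≥50% agricultural — satisfied.
(2) = T AND F AND T = false.
(i) receipts ≤ $50,000 — not met.
(ii) has storefront — not met.
(a) = F OR F = false.
(b) not (state-registered) — satisfied.
So (3) is not satisfied (F AND T).
So Overall is not satisfied (F OR F OR F).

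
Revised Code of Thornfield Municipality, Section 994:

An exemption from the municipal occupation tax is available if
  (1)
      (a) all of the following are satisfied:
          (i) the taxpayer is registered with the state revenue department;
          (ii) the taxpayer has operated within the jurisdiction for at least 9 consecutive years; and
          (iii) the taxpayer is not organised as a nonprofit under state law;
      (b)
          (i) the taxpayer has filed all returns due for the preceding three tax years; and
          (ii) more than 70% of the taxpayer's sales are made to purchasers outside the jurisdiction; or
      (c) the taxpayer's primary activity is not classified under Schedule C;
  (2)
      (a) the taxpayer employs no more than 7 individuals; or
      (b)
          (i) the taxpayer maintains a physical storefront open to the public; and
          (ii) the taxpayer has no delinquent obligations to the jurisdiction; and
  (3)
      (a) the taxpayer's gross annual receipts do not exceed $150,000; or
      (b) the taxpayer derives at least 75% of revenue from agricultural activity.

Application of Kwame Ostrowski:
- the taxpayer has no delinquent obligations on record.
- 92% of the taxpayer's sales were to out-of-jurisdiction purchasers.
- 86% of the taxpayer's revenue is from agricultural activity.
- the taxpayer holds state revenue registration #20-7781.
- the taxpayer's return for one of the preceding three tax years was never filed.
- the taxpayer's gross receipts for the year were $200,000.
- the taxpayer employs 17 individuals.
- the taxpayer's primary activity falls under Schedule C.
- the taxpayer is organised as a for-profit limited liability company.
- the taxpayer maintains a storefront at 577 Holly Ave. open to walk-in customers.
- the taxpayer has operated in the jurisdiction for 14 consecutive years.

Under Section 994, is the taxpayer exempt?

(i) state-registered — met.
(ii) ≥ 9 yrs in jurisdiction — met.
(iii) not (nonprofit) — met.
(a) = T AND T AND T = true.
(i) returns current — not satisfied.
(ii) >70% out-of-jur. sales — holds.
(b) = F AND T = false.
(c) not (Schedule C activity) — fails.
(1): T OR F OR F → true.
(a) ≤ 7 employees — not met.
(i) has storefront — satisfied.
(ii) no delinquency — satisfied.
So (b) is satisfied (T AND T).
So (2) is satisfied (F OR T).
(a) receipts ≤ $150,000 — not satisfied.
(b) ≥75% agricultural — holds.
(3): F OR T → true.
Overall = T AND T AND T = true.

Yes — exempt.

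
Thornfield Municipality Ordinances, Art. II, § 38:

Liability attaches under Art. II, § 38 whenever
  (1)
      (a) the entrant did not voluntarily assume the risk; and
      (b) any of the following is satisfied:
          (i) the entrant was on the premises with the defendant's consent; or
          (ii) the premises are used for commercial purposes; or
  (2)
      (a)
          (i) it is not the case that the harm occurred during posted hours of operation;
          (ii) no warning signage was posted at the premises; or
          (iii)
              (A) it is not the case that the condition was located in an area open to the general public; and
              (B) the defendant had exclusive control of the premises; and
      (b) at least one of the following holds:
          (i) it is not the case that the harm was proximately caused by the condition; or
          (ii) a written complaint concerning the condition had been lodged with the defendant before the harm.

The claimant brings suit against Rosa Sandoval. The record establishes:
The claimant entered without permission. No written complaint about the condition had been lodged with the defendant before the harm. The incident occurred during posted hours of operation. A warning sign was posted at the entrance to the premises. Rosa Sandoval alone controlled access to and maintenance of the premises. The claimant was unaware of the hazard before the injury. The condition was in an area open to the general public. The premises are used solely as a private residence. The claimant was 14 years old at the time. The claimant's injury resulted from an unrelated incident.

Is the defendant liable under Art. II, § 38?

No — not liable.

(a) no assumed risk — met.
(i) consent to enter — not met.
(ii) commercial use — not met.
(b): F OR F → false.
(1): T AND F → false.
(i) not (during posted hours) — not met.
(ii) no signage posted — not satisfied.
(A) not (public area) — not met.
(B) exclusive control — holds.
(iii): F AND T → false.
(a) = F OR F OR F = false.
(i) not (proximate cause) — holds.
(ii) complaint lodged — not satisfied.
(b) = T OR F = true.
So (2) is not satisfied (F AND T).
Overall: F OR F → false.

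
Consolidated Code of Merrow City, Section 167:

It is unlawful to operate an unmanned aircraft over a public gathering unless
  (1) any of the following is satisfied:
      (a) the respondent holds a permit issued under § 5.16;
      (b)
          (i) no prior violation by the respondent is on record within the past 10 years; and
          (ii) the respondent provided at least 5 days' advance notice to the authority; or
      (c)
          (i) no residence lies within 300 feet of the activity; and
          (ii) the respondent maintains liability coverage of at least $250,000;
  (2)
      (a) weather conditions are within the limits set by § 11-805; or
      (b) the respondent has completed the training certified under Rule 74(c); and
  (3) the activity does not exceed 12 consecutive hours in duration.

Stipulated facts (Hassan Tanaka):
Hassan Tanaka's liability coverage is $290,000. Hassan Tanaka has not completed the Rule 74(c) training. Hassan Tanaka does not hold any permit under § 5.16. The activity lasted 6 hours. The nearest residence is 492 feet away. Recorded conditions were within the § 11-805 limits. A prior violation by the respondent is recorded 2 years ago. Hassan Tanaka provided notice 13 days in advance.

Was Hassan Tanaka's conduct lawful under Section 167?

Yes — lawful.

(a) holds permit — not met.
(i) no prior violation — fails.
(ii) ≥5 days' notice — met.
(b) = F AND T = false.
(i) no residence in 300 ft — holds.
(ii) coverage ≥ $250,000 — met.
So (c) is satisfied (T AND T).
So (1) is satisfied (F OR F OR T).
(a) weather ok — satisfied.
(b) training certified — not met.
(2) = T OR F = true.
(3) ≤ 12 hrs duration — met.
So Overall is satisfied (T AND T AND T).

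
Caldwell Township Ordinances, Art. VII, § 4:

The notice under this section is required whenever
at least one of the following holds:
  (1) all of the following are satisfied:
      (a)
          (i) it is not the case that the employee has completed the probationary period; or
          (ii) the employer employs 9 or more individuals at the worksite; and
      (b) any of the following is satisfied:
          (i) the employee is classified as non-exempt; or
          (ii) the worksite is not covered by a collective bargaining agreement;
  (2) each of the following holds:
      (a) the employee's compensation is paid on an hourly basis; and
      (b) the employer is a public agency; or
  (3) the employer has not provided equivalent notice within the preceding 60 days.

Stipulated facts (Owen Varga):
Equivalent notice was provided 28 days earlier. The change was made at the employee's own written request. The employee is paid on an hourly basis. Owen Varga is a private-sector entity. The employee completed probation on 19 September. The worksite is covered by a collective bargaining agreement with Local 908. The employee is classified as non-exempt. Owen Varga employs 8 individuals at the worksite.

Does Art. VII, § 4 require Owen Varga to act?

No — not required.

(i) not (past probation) — not satisfied.
(ii) ≥ 9 at site — not met.
(a): F OR F → false.
(i) non-exempt — met.
(ii) no CBA — not satisfied.
(b): T OR F → true.
(1): F AND T → false.
(a) hourly-paid — satisfied.
(b) public agency — fails.
(2) = T AND F = false.
(3) no recent notice — fails.
So Overall is not satisfied (F OR F OR F).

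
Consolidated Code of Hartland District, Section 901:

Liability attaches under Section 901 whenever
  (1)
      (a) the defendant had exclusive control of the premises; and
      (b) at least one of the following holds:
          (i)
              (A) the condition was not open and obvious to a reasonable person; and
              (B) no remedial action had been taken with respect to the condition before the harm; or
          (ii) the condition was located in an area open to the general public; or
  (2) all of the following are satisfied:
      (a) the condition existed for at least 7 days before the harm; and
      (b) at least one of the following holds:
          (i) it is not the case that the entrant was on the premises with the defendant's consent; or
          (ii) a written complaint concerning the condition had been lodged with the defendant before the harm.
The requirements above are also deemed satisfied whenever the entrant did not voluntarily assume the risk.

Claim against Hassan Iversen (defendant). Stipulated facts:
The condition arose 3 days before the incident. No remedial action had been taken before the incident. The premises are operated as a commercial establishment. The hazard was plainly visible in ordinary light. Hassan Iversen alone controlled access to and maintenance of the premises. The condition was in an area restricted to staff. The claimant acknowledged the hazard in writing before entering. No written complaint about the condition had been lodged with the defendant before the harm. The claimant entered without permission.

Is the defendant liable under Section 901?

No — not liable.

(a) exclusive control — satisfied.
(A) not open/obvious — fails.
(B) no remedial action — holds.
So (i) is not satisfied (F AND T).
(ii) public area — fails.
(b) = F OR F = false.
So (1) is not satisfied (T AND F).
(a) condition ≥7 days old — fails.
(i) not (consent to enter) — satisfied.
(ii) complaint lodged — not met.
(b): T OR F → true.
So (2) is not satisfied (F AND T).
Overall: F OR F → false.
Exception (no assumed risk) — not satisfied.
Result: main false OR exception false → false.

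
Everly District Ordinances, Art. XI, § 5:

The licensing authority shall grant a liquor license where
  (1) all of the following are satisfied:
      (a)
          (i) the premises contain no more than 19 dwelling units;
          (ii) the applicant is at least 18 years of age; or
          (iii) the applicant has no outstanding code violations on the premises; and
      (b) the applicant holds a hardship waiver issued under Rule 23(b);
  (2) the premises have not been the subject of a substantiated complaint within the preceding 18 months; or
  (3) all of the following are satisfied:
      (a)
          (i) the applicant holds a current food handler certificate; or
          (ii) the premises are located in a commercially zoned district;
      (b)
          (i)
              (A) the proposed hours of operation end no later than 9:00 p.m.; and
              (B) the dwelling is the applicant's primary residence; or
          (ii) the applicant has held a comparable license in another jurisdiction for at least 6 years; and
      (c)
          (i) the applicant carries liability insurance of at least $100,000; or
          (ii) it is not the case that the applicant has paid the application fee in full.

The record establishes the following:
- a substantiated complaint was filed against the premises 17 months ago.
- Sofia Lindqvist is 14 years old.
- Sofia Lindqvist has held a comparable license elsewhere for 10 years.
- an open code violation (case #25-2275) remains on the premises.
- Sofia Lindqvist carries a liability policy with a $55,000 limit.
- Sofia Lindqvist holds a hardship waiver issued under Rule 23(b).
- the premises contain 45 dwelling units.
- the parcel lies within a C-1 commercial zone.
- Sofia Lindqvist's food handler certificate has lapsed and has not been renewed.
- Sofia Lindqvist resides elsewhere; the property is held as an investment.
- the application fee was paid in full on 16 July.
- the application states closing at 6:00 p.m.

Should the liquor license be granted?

No — denied.

(i) ≤ 19 units — fails.
(ii) age ≥ 18 — fails.
(iii) no code violations — not met.
(a) = F OR F OR F = false.
(b) hardship waiver — met.
(1): F AND T → false.
(2) no complaint in 18 mo. — not satisfied.
(i) food handler cert. — fails.
(ii) commercially zoned — met.
(a): F OR T → true.
(A) closes by 9 p.m. — met.
(B) primary residence — not met.
(i) = T AND F = false.
(ii) prior license ≥ 6 yr — met.
(b): F OR T → true.
(i) insurance ≥ $100,000 — fails.
(ii) not (fee paid) — not satisfied.
(c): F OR F → false.
(3): T AND T AND F → false.
Overall = F OR F OR F = false.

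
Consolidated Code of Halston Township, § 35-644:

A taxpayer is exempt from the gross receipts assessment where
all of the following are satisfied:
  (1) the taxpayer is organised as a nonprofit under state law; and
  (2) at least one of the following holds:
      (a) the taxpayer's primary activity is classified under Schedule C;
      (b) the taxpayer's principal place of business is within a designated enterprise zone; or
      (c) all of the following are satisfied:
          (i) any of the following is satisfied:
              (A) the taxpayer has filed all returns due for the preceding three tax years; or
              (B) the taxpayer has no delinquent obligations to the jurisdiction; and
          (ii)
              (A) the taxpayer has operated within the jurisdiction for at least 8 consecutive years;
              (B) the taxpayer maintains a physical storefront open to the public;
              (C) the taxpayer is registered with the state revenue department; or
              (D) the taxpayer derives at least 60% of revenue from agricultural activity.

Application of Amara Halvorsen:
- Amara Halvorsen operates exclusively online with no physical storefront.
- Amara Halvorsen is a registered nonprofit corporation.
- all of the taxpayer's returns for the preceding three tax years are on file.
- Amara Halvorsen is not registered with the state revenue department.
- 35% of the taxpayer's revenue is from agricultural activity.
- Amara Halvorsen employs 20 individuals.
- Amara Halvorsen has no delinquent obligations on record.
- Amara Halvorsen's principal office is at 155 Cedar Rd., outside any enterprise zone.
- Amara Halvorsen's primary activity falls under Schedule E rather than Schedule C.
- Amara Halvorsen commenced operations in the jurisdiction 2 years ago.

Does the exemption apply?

(1) nonprofit — holds.
(a) Schedule C activity — not met.
(b) in enterprise zone — fails.
(A) returns current — satisfied.
(B) no delinquency — holds.
(i) = T OR T = true.
(A) ≥ 8 yrs in jurisdiction — not satisfied.
(B) has storefront — fails.
(C) state-registered — not satisfied.
(D) ≥60% agricultural — not satisfied.
(ii): F OR F OR F OR F → false.
So (c) is not satisfied (T AND F).
(2) = F OR F OR F = false.
Overall: T AND F → false.

No — not exempt.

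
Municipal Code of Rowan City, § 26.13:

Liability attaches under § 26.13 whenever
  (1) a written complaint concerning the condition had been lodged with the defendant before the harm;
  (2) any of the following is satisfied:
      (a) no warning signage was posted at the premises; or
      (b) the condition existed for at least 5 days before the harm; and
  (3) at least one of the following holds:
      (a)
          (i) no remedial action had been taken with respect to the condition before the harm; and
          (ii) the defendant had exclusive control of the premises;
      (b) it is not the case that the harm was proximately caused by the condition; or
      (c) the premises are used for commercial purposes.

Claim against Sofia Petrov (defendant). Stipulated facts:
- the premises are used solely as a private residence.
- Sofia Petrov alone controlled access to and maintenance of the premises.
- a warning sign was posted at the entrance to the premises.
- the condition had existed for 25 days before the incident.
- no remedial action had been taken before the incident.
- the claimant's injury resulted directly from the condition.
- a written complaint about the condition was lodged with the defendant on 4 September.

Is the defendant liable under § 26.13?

(1) complaint lodged — met.
(a) no signage posted — fails.
(b) condition ≥5 days old — holds.
(2): F OR T → true.
(i) no remedial action — holds.
(ii) exclusive control — met.
(a) = T AND T = true.
(b) not (proximate cause) — not satisfied.
(c) commercial use — not met.
So (3) is satisfied (T OR F OR F).
Overall = T AND T AND T = true.

Yes — liable.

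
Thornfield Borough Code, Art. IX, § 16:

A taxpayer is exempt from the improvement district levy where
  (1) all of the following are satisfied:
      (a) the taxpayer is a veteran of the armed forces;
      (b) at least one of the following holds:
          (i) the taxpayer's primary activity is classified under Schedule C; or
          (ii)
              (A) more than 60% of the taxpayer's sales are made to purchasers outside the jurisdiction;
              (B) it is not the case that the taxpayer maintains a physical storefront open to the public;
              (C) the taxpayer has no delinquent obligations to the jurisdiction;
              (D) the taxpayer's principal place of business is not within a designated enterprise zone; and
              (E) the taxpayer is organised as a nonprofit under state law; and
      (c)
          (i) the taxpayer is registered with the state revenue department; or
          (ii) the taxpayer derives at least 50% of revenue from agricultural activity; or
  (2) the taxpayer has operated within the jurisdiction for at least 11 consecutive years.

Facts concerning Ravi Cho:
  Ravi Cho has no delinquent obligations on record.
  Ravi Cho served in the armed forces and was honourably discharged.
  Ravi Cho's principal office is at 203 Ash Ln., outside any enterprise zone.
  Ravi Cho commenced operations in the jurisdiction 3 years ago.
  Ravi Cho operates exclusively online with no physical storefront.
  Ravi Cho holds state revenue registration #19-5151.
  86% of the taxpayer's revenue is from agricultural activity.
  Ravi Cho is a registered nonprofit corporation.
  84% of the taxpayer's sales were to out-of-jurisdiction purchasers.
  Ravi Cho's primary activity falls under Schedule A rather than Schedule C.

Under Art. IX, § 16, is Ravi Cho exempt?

(a) veteran — holds.
(i) Schedule C activity — not met.
(A) >60% out-of-jur. sales — satisfied.
(B) not (has storefront) — met.
(C) no delinquency — holds.
(D) not (in enterprise zone) — satisfied.
(E) nonprofit — holds.
(ii) = T AND T AND T AND T AND T = true.
So (b) is satisfied (F OR T).
(i) state-registered — satisfied.
(ii) ≥50% agricultural — met.
(c) = T OR T = true.
(1) = T AND T AND T = true.
(2) ≥ 11 yrs in jurisdiction — not met.
So Overall is satisfied (T OR F).

Yes — exempt.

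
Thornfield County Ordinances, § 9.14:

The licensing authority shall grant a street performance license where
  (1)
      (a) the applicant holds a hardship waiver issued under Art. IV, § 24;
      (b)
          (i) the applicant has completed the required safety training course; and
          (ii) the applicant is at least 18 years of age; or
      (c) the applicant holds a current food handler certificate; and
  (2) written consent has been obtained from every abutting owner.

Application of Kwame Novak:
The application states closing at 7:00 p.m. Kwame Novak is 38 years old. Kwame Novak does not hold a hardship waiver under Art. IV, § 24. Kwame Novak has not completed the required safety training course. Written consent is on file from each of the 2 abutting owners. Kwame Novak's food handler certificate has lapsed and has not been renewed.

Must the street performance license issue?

No — denied.

(a) hardship waiver — not satisfied.
(i) safety training — fails.
(ii) age ≥ 18 — met.
(b) = F AND T = false.
(c) food handler cert. — not met.
So (1) is not satisfied (F OR F OR F).
(2) all abutters consent — satisfied.
Overall = F AND T = false.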